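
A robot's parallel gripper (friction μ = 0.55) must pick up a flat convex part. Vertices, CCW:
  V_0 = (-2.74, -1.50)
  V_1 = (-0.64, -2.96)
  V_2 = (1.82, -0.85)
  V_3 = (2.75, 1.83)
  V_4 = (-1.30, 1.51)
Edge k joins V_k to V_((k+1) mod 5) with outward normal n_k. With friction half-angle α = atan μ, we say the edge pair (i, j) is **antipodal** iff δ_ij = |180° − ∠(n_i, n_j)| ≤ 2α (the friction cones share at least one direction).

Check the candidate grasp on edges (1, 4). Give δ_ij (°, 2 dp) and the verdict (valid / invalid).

δ = 23.81°, valid

α = atan 0.55 = 28.81°;  2α = 57.62°
edge 1: e_1 = (+2.46, +2.11);  n_1 = (+0.6510, -0.7590)
edge 4: e_4 = (-1.44, -3.01);  n_4 = (-0.9021, +0.4316)
∠(n_1, n_4) = 156.19°
δ = |180° − 156.19°| = 23.81°
23.81° ≤ 2α = 57.62°  →  valid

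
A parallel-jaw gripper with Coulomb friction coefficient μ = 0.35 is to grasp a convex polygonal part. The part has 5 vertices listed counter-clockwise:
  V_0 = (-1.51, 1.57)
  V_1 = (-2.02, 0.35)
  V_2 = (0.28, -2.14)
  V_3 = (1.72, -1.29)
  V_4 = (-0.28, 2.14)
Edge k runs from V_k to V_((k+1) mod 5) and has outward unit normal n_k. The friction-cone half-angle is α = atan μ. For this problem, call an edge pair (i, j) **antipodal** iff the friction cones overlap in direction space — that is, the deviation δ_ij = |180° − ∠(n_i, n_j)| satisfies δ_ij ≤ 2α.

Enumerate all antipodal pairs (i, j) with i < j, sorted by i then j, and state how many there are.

count = 3; pairs: (0,2), (1,3), (2,4)

α = atan 0.35 = 19.29°;  2α = 38.58°
n_0 = (-0.9226, +0.3857)
n_1 = (-0.7346, -0.6785)
n_2 = (+0.5083, -0.8612)
n_3 = (+0.8639, +0.5037)
n_4 = (-0.4205, +0.9073)
  (0,1): δ = 114.58°  ·
  (0,2): δ = 36.76°  ✓
  (0,3): δ = 52.93°  ·
  (0,4): δ = 137.55°  ·
  (1,2): δ = 102.18°  ·
  (1,3): δ = 12.48°  ✓
  (1,4): δ = 72.14°  ·
  (2,3): δ = 90.31°  ·
  (2,4): δ = 5.69°  ✓
  (3,4): δ = 95.38°  ·
antipodal pairs: 3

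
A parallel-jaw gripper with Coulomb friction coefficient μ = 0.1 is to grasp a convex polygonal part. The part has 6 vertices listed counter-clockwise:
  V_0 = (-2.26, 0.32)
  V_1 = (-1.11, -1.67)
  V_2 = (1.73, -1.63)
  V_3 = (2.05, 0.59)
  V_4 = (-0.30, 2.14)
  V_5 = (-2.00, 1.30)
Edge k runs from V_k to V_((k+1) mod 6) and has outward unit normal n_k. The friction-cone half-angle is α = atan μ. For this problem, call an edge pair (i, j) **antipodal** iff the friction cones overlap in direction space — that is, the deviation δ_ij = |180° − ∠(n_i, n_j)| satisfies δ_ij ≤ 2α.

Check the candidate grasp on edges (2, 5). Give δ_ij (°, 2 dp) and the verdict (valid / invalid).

δ = 6.66°, valid

α = atan 0.1 = 5.71°;  2α = 11.42°
edge 2: e_2 = (+0.32, +2.22);  n_2 = (+0.9898, -0.1427)
edge 5: e_5 = (-0.26, -0.98);  n_5 = (-0.9666, +0.2564)
∠(n_2, n_5) = 173.34°
δ = |180° − 173.34°| = 6.66°
6.66° ≤ 2α = 11.42°  →  valid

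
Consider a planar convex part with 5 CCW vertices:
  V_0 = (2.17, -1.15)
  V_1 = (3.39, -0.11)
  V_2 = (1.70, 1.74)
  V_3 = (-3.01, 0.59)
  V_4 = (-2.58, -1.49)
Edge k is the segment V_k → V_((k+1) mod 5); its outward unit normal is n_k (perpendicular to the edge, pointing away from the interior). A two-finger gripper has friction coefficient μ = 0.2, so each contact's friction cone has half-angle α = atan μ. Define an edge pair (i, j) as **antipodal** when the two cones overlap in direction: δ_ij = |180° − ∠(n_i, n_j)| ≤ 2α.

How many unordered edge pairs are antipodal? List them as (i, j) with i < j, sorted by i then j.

count = 1; pairs: (2,4)

α = atan 0.2 = 11.31°;  2α = 22.62°
n_0 = (+0.6487, -0.7610)
n_1 = (+0.7383, +0.6745)
n_2 = (-0.2372, +0.9715)
n_3 = (-0.9793, -0.2024)
n_4 = (+0.0714, -0.9974)
  (0,1): δ = 88.03°  ·
  (0,2): δ = 26.73°  ·
  (0,3): δ = 61.23°  ·
  (0,4): δ = 143.65°  ·
  (1,2): δ = 118.69°  ·
  (1,3): δ = 30.73°  ·
  (1,4): δ = 51.68°  ·
  (2,3): δ = 92.04°  ·
  (2,4): δ = 9.63°  ✓
  (3,4): δ = 97.59°  ·
antipodal pairs: 1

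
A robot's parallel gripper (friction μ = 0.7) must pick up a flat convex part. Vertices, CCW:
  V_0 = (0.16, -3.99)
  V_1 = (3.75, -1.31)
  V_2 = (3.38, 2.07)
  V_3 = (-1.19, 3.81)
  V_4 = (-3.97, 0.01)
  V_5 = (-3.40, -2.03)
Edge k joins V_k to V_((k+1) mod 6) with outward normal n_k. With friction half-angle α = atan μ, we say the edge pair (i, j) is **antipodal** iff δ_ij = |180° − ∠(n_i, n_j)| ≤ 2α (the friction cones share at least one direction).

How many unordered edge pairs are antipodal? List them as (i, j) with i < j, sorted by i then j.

α = atan 0.7 = 34.99°;  2α = 69.98°
n_0 = (+0.5982, -0.8013)
n_1 = (+0.9941, +0.1088)
n_2 = (+0.3558, +0.9346)
n_3 = (-0.8071, +0.5904)
n_4 = (-0.9631, -0.2691)
n_5 = (-0.4823, -0.8760)
  (0,1): δ = 120.49°  ·
  (0,2): δ = 57.59°  ✓
  (0,3): δ = 17.07°  ✓
  (0,4): δ = 68.87°  ✓
  (0,5): δ = 114.42°  ·
  (1,2): δ = 117.09°  ·
  (1,3): δ = 42.44°  ✓
  (1,4): δ = 9.36°  ✓
  (1,5): δ = 54.92°  ✓
  (2,3): δ = 105.34°  ·
  (2,4): δ = 53.54°  ✓
  (2,5): δ = 7.99°  ✓
  (3,4): δ = 128.20°  ·
  (3,5): δ = 82.65°  ·
  (4,5): δ = 134.45°  ·
antipodal pairs: 8

count = 8; pairs: (0,2), (0,3), (0,4), (1,3), (1,4), (1,5), (2,4), (2,5)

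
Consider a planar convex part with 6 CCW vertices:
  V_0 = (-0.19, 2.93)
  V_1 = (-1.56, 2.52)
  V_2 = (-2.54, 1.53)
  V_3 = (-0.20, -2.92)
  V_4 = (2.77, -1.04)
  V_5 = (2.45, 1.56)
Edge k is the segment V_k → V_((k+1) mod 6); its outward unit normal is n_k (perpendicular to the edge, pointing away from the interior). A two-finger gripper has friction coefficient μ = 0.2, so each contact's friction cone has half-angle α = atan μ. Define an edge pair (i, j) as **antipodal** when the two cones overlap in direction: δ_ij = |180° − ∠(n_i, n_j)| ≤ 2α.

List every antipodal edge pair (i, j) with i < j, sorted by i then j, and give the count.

α = atan 0.2 = 11.31°;  2α = 22.62°
n_0 = (-0.2867, +0.9580)
n_1 = (-0.7107, +0.7035)
n_2 = (-0.8851, -0.4654)
n_3 = (+0.5348, -0.8449)
n_4 = (+0.9925, +0.1222)
n_5 = (+0.4606, +0.8876)
  (0,1): δ = 151.37°  ·
  (0,2): δ = 78.92°  ·
  (0,3): δ = 15.67°  ✓
  (0,4): δ = 80.36°  ·
  (0,5): δ = 135.91°  ·
  (1,2): δ = 107.55°  ·
  (1,3): δ = 12.96°  ✓
  (1,4): δ = 51.73°  ·
  (1,5): δ = 107.28°  ·
  (2,3): δ = 85.40°  ·
  (2,4): δ = 20.72°  ✓
  (2,5): δ = 34.84°  ·
  (3,4): δ = 115.32°  ·
  (3,5): δ = 59.76°  ·
  (4,5): δ = 124.44°  ·
antipodal pairs: 3

count = 3; pairs: (0,3), (1,3), (2,4)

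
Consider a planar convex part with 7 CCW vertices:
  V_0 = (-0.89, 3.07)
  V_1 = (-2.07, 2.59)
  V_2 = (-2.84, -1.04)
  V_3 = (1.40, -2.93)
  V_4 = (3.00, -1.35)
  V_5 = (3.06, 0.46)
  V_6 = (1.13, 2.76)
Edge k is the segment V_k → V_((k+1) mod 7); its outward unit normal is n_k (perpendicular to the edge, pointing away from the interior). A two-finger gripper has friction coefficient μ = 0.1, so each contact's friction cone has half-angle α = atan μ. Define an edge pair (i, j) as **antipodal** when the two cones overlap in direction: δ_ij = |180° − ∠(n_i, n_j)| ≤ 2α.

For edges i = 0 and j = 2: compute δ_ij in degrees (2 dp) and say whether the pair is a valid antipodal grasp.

δ = 46.16°, invalid

α = atan 0.1 = 5.71°;  2α = 11.42°
edge 0: e_0 = (-1.18, -0.48);  n_0 = (-0.3768, +0.9263)
edge 2: e_2 = (+4.24, -1.89);  n_2 = (-0.4071, -0.9134)
∠(n_0, n_2) = 133.84°
δ = |180° − 133.84°| = 46.16°
46.16° > 2α = 11.42°  →  invalid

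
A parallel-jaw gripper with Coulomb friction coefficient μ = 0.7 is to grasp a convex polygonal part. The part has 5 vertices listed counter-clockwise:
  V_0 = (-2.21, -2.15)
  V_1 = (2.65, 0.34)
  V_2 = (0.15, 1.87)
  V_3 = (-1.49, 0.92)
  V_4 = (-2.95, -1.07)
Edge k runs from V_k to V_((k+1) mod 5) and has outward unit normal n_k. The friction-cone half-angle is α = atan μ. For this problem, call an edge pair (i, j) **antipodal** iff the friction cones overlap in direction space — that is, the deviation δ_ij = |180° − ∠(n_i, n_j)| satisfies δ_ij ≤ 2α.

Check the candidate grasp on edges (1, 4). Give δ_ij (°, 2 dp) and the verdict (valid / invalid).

α = atan 0.7 = 34.99°;  2α = 69.98°
edge 1: e_1 = (-2.50, +1.53);  n_1 = (+0.5220, +0.8529)
edge 4: e_4 = (+0.74, -1.08);  n_4 = (-0.8249, -0.5652)
∠(n_1, n_4) = 155.88°
δ = |180° − 155.88°| = 24.12°
24.12° ≤ 2α = 69.98°  →  valid

δ = 24.12°, valid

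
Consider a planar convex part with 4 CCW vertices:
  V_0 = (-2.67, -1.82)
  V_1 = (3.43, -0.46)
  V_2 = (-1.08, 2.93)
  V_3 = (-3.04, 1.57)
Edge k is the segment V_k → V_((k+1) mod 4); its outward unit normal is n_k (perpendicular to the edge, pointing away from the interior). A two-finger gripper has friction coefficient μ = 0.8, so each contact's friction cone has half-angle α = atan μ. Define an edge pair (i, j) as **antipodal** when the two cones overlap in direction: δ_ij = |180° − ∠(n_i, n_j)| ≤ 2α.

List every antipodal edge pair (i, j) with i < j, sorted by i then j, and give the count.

count = 3; pairs: (0,1), (0,2), (1,3)

α = atan 0.8 = 38.66°;  2α = 77.32°
n_0 = (+0.2176, -0.9760)
n_1 = (+0.6009, +0.7994)
n_2 = (-0.5701, +0.8216)
n_3 = (-0.9941, -0.1085)
  (0,1): δ = 49.50°  ✓
  (0,2): δ = 22.19°  ✓
  (0,3): δ = 83.66°  ·
  (1,2): δ = 108.31°  ·
  (1,3): δ = 46.84°  ✓
  (2,3): δ = 118.53°  ·
antipodal pairs: 3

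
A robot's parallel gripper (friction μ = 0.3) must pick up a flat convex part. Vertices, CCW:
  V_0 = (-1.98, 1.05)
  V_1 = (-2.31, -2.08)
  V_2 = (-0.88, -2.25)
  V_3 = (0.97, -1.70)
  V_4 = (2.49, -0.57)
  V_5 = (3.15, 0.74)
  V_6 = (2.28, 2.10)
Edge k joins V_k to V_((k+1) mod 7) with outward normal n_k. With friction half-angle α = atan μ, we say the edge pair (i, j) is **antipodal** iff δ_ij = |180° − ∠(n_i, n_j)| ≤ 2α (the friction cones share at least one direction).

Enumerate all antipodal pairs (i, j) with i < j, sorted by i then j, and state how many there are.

count = 4; pairs: (0,4), (1,6), (2,6), (3,6)

α = atan 0.3 = 16.70°;  2α = 33.40°
n_0 = (-0.9945, +0.1049)
n_1 = (-0.1180, -0.9930)
n_2 = (+0.2850, -0.9585)
n_3 = (+0.5966, -0.8025)
n_4 = (+0.8931, -0.4499)
n_5 = (+0.8424, +0.5389)
n_6 = (-0.2393, +0.9709)
  (0,1): δ = 90.76°  ·
  (0,2): δ = 67.42°  ·
  (0,3): δ = 47.35°  ·
  (0,4): δ = 20.72°  ✓
  (0,5): δ = 38.63°  ·
  (0,6): δ = 109.86°  ·
  (1,2): δ = 156.66°  ·
  (1,3): δ = 136.59°  ·
  (1,4): δ = 109.96°  ·
  (1,5): δ = 50.61°  ·
  (1,6): δ = 20.63°  ✓
  (2,3): δ = 159.93°  ·
  (2,4): δ = 133.30°  ·
  (2,5): δ = 73.95°  ·
  (2,6): δ = 2.71°  ✓
  (3,4): δ = 153.37°  ·
  (3,5): δ = 94.02°  ·
  (3,6): δ = 22.78°  ✓
  (4,5): δ = 120.65°  ·
  (4,6): δ = 49.41°  ·
  (5,6): δ = 108.76°  ·
antipodal pairs: 4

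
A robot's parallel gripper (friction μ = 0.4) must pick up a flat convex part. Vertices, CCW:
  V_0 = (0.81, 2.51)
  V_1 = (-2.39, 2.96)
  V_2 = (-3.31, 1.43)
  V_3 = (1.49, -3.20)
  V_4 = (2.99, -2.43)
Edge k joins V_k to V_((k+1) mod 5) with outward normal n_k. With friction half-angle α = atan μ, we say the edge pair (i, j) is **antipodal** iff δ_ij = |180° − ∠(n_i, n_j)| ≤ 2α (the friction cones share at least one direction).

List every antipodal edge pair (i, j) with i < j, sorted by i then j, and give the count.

α = atan 0.4 = 21.80°;  2α = 43.60°
n_0 = (+0.1393, +0.9903)
n_1 = (-0.8570, +0.5153)
n_2 = (-0.6942, -0.7197)
n_3 = (+0.4567, -0.8896)
n_4 = (+0.9149, +0.4037)
  (0,1): δ = 113.01°  ·
  (0,2): δ = 35.96°  ✓
  (0,3): δ = 35.18°  ✓
  (0,4): δ = 121.82°  ·
  (1,2): δ = 102.95°  ·
  (1,3): δ = 31.81°  ✓
  (1,4): δ = 54.83°  ·
  (2,3): δ = 108.86°  ·
  (2,4): δ = 22.22°  ✓
  (3,4): δ = 93.36°  ·
antipodal pairs: 4

count = 4; pairs: (0,2), (0,3), (1,3), (2,4)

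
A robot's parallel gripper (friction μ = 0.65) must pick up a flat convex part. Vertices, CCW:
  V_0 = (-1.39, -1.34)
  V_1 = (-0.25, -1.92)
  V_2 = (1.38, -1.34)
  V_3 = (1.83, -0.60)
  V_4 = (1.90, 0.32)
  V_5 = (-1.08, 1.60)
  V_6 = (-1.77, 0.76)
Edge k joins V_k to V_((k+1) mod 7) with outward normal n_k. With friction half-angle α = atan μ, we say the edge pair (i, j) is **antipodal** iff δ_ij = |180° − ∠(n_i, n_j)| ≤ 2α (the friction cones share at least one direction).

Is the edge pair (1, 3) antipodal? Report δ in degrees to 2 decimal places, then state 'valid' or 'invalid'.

δ = 113.94°, invalid

α = atan 0.65 = 33.02°;  2α = 66.05°
edge 1: e_1 = (+1.63, +0.58);  n_1 = (+0.3352, -0.9421)
edge 3: e_3 = (+0.07, +0.92);  n_3 = (+0.9971, -0.0759)
∠(n_1, n_3) = 66.06°
δ = |180° − 66.06°| = 113.94°
113.94° > 2α = 66.05°  →  invalid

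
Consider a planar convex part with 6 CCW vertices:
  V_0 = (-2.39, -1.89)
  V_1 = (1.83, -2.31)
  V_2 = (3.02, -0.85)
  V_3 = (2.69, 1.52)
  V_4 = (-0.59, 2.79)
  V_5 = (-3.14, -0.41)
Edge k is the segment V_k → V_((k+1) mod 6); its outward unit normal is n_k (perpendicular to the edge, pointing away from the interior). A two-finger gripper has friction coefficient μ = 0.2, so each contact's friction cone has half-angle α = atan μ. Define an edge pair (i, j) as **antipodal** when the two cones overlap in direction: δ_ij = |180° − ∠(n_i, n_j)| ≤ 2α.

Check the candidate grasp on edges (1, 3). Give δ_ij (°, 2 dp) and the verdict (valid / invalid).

α = atan 0.2 = 11.31°;  2α = 22.62°
edge 1: e_1 = (+1.19, +1.46);  n_1 = (+0.7751, -0.6318)
edge 3: e_3 = (-3.28, +1.27);  n_3 = (+0.3611, +0.9325)
∠(n_1, n_3) = 108.02°
δ = |180° − 108.02°| = 71.98°
71.98° > 2α = 22.62°  →  invalid

δ = 71.98°, invalid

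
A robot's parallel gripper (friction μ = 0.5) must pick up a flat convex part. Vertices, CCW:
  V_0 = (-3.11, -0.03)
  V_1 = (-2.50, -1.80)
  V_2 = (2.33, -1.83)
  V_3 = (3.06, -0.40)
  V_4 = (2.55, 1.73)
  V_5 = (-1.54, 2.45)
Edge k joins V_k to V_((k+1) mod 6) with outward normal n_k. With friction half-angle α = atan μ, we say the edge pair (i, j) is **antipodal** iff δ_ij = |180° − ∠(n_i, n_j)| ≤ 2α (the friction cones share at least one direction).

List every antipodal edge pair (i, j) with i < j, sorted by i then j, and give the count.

α = atan 0.5 = 26.57°;  2α = 53.13°
n_0 = (-0.9454, -0.3258)
n_1 = (-0.0062, -1.0000)
n_2 = (+0.8907, -0.4547)
n_3 = (+0.9725, +0.2329)
n_4 = (+0.1734, +0.9849)
n_5 = (-0.8449, +0.5349)
  (0,1): δ = 109.37°  ·
  (0,2): δ = 46.06°  ✓
  (0,3): δ = 5.55°  ✓
  (0,4): δ = 61.00°  ·
  (0,5): δ = 128.65°  ·
  (1,2): δ = 116.69°  ·
  (1,3): δ = 76.18°  ·
  (1,4): δ = 9.63°  ✓
  (1,5): δ = 58.02°  ·
  (2,3): δ = 139.49°  ·
  (2,4): δ = 72.94°  ·
  (2,5): δ = 5.29°  ✓
  (3,4): δ = 113.45°  ·
  (3,5): δ = 45.80°  ✓
  (4,5): δ = 112.35°  ·
antipodal pairs: 5

count = 5; pairs: (0,2), (0,3), (1,4), (2,5), (3,5)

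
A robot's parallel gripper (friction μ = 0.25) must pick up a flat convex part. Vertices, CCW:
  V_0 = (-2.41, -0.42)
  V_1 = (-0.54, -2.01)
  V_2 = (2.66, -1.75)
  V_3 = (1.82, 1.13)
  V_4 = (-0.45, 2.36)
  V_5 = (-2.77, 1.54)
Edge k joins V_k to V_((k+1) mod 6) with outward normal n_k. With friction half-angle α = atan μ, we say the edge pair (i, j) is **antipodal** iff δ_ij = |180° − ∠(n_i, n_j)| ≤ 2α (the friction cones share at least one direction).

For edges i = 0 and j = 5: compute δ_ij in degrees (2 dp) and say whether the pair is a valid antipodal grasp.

α = atan 0.25 = 14.04°;  2α = 28.07°
edge 0: e_0 = (+1.87, -1.59);  n_0 = (-0.6478, -0.7618)
edge 5: e_5 = (+0.36, -1.96);  n_5 = (-0.9835, -0.1807)
∠(n_0, n_5) = 39.22°
δ = |180° − 39.22°| = 140.78°
140.78° > 2α = 28.07°  →  invalid

δ = 140.78°, invalid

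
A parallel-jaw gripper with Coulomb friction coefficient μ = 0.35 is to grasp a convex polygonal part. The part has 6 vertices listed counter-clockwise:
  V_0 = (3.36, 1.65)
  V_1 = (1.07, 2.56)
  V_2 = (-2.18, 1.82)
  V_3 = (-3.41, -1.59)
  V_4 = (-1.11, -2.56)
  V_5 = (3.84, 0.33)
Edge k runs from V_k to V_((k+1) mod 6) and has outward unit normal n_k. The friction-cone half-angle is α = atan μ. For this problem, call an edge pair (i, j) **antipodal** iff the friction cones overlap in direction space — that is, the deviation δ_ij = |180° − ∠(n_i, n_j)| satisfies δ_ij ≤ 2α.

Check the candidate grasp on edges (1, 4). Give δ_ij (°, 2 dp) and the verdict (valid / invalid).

α = atan 0.35 = 19.29°;  2α = 38.58°
edge 1: e_1 = (-3.25, -0.74);  n_1 = (-0.2220, +0.9750)
edge 4: e_4 = (+4.95, +2.89);  n_4 = (+0.5042, -0.8636)
∠(n_1, n_4) = 162.55°
δ = |180° − 162.55°| = 17.45°
17.45° ≤ 2α = 38.58°  →  valid

δ = 17.45°, valid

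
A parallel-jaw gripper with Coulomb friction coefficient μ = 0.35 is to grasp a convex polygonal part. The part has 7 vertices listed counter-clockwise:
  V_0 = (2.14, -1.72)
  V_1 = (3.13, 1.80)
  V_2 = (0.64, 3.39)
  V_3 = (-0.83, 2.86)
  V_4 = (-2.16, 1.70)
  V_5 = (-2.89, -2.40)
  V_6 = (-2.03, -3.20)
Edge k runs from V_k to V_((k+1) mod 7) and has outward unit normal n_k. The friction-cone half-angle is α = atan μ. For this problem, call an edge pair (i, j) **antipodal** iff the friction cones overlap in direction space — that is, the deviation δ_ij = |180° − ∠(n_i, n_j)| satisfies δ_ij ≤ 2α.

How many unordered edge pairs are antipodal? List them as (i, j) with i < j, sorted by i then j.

α = atan 0.35 = 19.29°;  2α = 38.58°
n_0 = (+0.9627, -0.2707)
n_1 = (+0.5382, +0.8428)
n_2 = (-0.3392, +0.9407)
n_3 = (-0.6573, +0.7536)
n_4 = (-0.9845, +0.1753)
n_5 = (-0.6811, -0.7322)
n_6 = (+0.3345, -0.9424)
  (0,1): δ = 106.85°  ·
  (0,2): δ = 54.46°  ·
  (0,3): δ = 33.20°  ✓
  (0,4): δ = 5.61°  ✓
  (0,5): δ = 62.78°  ·
  (0,6): δ = 125.25°  ·
  (1,2): δ = 127.61°  ·
  (1,3): δ = 106.35°  ·
  (1,4): δ = 67.54°  ·
  (1,5): δ = 10.37°  ✓
  (1,6): δ = 52.10°  ·
  (2,3): δ = 158.73°  ·
  (2,4): δ = 119.92°  ·
  (2,5): δ = 62.76°  ·
  (2,6): δ = 0.29°  ✓
  (3,4): δ = 141.19°  ·
  (3,5): δ = 84.02°  ·
  (3,6): δ = 21.55°  ✓
  (4,5): δ = 122.83°  ·
  (4,6): δ = 60.36°  ·
  (5,6): δ = 117.53°  ·
antipodal pairs: 5

count = 5; pairs: (0,3), (0,4), (1,5), (2,6), (3,6)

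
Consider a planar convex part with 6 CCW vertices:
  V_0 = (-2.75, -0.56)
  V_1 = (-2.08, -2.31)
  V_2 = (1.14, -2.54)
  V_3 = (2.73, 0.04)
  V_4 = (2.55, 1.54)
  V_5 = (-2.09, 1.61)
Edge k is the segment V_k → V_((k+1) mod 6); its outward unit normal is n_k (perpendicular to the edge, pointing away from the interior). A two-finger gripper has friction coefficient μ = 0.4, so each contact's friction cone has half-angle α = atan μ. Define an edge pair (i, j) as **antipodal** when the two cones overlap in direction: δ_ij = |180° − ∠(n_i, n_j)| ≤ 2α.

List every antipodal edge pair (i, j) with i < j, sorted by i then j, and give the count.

α = atan 0.4 = 21.80°;  2α = 43.60°
n_0 = (-0.9339, -0.3575)
n_1 = (-0.0712, -0.9975)
n_2 = (+0.8513, -0.5246)
n_3 = (+0.9929, +0.1191)
n_4 = (+0.0151, +0.9999)
n_5 = (-0.9567, +0.2910)
  (0,1): δ = 115.04°  ·
  (0,2): δ = 52.59°  ·
  (0,3): δ = 14.11°  ✓
  (0,4): δ = 68.19°  ·
  (0,5): δ = 142.13°  ·
  (1,2): δ = 117.56°  ·
  (1,3): δ = 79.07°  ·
  (1,4): δ = 3.22°  ✓
  (1,5): δ = 77.17°  ·
  (2,3): δ = 141.51°  ·
  (2,4): δ = 59.22°  ·
  (2,5): δ = 14.73°  ✓
  (3,4): δ = 97.71°  ·
  (3,5): δ = 23.76°  ✓
  (4,5): δ = 106.05°  ·
antipodal pairs: 4

count = 4; pairs: (0,3), (1,4), (2,5), (3,5)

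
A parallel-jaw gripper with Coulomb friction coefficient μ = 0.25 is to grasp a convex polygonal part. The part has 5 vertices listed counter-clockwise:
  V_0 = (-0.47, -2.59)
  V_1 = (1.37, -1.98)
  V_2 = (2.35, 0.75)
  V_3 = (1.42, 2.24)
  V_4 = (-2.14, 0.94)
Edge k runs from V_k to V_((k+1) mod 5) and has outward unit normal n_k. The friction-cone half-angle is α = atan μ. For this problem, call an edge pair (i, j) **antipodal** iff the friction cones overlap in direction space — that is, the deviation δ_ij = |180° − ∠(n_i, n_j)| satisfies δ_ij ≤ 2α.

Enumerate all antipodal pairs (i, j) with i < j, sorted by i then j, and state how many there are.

count = 2; pairs: (0,3), (2,4)

α = atan 0.25 = 14.04°;  2α = 28.07°
n_0 = (+0.3147, -0.9492)
n_1 = (+0.9412, -0.3379)
n_2 = (+0.8483, +0.5295)
n_3 = (-0.3430, +0.9393)
n_4 = (-0.9039, -0.4276)
  (0,1): δ = 128.09°  ·
  (0,2): δ = 76.37°  ·
  (0,3): δ = 1.72°  ✓
  (0,4): δ = 96.98°  ·
  (1,2): δ = 128.28°  ·
  (1,3): δ = 50.19°  ·
  (1,4): δ = 45.07°  ·
  (2,3): δ = 101.91°  ·
  (2,4): δ = 6.65°  ✓
  (3,4): δ = 84.74°  ·
antipodal pairs: 2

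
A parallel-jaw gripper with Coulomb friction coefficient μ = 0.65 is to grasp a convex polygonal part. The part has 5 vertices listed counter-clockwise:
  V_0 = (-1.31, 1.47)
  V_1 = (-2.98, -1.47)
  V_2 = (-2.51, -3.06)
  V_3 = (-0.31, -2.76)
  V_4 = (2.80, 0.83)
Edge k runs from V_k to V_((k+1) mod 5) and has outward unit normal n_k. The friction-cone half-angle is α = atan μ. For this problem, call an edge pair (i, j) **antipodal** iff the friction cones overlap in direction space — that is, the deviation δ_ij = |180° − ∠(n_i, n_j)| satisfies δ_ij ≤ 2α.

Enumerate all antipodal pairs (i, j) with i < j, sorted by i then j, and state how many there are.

α = atan 0.65 = 33.02°;  2α = 66.05°
n_0 = (-0.8695, +0.4939)
n_1 = (-0.9590, -0.2835)
n_2 = (+0.1351, -0.9908)
n_3 = (+0.7558, -0.6548)
n_4 = (+0.1539, +0.9881)
  (0,1): δ = 133.93°  ·
  (0,2): δ = 52.64°  ✓
  (0,3): δ = 11.30°  ✓
  (0,4): δ = 110.75°  ·
  (1,2): δ = 98.70°  ·
  (1,3): δ = 57.37°  ✓
  (1,4): δ = 64.68°  ✓
  (2,3): δ = 138.67°  ·
  (2,4): δ = 16.62°  ✓
  (3,4): δ = 57.95°  ✓
antipodal pairs: 6

count = 6; pairs: (0,2), (0,3), (1,3), (1,4), (2,4), (3,4)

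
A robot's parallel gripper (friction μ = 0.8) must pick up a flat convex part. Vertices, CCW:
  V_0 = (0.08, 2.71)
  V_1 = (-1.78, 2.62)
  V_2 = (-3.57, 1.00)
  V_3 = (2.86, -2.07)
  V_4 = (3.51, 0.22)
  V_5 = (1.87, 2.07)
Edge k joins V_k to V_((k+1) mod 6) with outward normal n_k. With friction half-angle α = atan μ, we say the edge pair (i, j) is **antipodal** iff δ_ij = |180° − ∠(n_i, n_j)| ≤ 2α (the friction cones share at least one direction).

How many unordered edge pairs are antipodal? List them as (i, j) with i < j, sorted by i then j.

count = 6; pairs: (0,2), (0,3), (1,2), (1,3), (2,4), (2,5)

α = atan 0.8 = 38.66°;  2α = 77.32°
n_0 = (-0.0483, +0.9988)
n_1 = (-0.6710, +0.7414)
n_2 = (-0.4309, -0.9024)
n_3 = (+0.9620, -0.2731)
n_4 = (+0.7483, +0.6634)
n_5 = (+0.3367, +0.9416)
  (0,1): δ = 140.62°  ·
  (0,2): δ = 28.29°  ✓
  (0,3): δ = 71.38°  ✓
  (0,4): δ = 128.79°  ·
  (0,5): δ = 157.56°  ·
  (1,2): δ = 67.67°  ✓
  (1,3): δ = 32.01°  ✓
  (1,4): δ = 89.41°  ·
  (1,5): δ = 118.18°  ·
  (2,3): δ = 80.32°  ·
  (2,4): δ = 22.92°  ✓
  (2,5): δ = 5.85°  ✓
  (3,4): δ = 122.60°  ·
  (3,5): δ = 93.83°  ·
  (4,5): δ = 151.23°  ·
antipodal pairs: 6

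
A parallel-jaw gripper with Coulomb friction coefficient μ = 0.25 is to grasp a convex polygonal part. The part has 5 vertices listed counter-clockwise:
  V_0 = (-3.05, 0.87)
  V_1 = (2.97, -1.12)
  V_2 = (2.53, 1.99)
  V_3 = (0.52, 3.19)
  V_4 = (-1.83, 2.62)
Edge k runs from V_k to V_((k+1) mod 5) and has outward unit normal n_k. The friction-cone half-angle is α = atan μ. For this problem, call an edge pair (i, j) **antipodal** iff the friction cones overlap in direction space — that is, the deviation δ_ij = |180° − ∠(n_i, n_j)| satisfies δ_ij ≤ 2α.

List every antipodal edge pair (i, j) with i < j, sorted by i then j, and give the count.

α = atan 0.25 = 14.04°;  2α = 28.07°
n_0 = (-0.3139, -0.9495)
n_1 = (+0.9901, +0.1401)
n_2 = (+0.5126, +0.8586)
n_3 = (-0.2357, +0.9718)
n_4 = (-0.8203, +0.5719)
  (0,1): δ = 63.66°  ·
  (0,2): δ = 12.55°  ✓
  (0,3): δ = 31.93°  ·
  (0,4): δ = 73.41°  ·
  (1,2): δ = 128.89°  ·
  (1,3): δ = 84.42°  ·
  (1,4): δ = 42.93°  ·
  (2,3): δ = 135.53°  ·
  (2,4): δ = 94.04°  ·
  (3,4): δ = 138.52°  ·
antipodal pairs: 1

count = 1; pairs: (0,2)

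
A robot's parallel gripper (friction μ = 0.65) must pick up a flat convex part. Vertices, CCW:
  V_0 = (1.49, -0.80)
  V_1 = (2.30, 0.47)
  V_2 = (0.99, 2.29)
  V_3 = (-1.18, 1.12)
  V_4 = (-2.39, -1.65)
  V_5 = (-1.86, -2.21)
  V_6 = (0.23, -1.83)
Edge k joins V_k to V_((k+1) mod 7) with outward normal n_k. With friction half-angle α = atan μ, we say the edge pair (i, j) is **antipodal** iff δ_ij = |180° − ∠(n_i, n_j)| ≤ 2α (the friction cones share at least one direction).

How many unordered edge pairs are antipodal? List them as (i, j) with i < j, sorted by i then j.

count = 9; pairs: (0,2), (0,3), (1,3), (1,4), (1,5), (2,5), (2,6), (3,5), (3,6)

α = atan 0.65 = 33.02°;  2α = 66.05°
n_0 = (+0.8431, -0.5377)
n_1 = (+0.8116, +0.5842)
n_2 = (-0.4746, +0.8802)
n_3 = (-0.9164, +0.4003)
n_4 = (-0.7263, -0.6874)
n_5 = (+0.1789, -0.9839)
n_6 = (+0.6329, -0.7742)
  (0,1): δ = 111.72°  ·
  (0,2): δ = 29.14°  ✓
  (0,3): δ = 8.93°  ✓
  (0,4): δ = 75.95°  ·
  (0,5): δ = 132.83°  ·
  (0,6): δ = 161.79°  ·
  (1,2): δ = 97.41°  ·
  (1,3): δ = 59.34°  ✓
  (1,4): δ = 7.68°  ✓
  (1,5): δ = 64.56°  ✓
  (1,6): δ = 93.52°  ·
  (2,3): δ = 141.93°  ·
  (2,4): δ = 74.91°  ·
  (2,5): δ = 18.03°  ✓
  (2,6): δ = 10.93°  ✓
  (3,4): δ = 112.98°  ·
  (3,5): δ = 56.10°  ✓
  (3,6): δ = 27.14°  ✓
  (4,5): δ = 123.12°  ·
  (4,6): δ = 94.16°  ·
  (5,6): δ = 151.04°  ·
antipodal pairs: 9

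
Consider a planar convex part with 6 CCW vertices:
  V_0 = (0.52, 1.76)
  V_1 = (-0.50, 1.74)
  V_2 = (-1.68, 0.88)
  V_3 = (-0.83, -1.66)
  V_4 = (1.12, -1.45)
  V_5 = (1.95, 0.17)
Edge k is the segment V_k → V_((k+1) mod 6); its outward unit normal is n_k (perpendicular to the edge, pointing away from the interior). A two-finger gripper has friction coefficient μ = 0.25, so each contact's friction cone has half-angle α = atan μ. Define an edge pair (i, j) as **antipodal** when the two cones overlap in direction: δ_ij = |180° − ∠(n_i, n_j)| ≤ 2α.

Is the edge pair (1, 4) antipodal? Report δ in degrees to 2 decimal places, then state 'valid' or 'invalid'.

δ = 26.79°, valid

α = atan 0.25 = 14.04°;  2α = 28.07°
edge 1: e_1 = (-1.18, -0.86);  n_1 = (-0.5890, +0.8081)
edge 4: e_4 = (+0.83, +1.62);  n_4 = (+0.8900, -0.4560)
∠(n_1, n_4) = 153.21°
δ = |180° − 153.21°| = 26.79°
26.79° ≤ 2α = 28.07°  →  valid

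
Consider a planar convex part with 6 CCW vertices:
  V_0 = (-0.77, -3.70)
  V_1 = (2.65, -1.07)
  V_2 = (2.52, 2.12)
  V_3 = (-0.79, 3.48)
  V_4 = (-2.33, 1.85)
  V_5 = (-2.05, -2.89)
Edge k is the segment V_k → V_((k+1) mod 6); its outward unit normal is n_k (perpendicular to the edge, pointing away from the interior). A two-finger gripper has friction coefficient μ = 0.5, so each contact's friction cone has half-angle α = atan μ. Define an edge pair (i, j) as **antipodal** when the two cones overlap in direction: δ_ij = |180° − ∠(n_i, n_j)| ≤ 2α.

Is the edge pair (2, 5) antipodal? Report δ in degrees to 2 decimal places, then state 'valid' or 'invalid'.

δ = 9.99°, valid

α = atan 0.5 = 26.57°;  2α = 53.13°
edge 2: e_2 = (-3.31, +1.36);  n_2 = (+0.3800, +0.9250)
edge 5: e_5 = (+1.28, -0.81);  n_5 = (-0.5347, -0.8450)
∠(n_2, n_5) = 170.01°
δ = |180° − 170.01°| = 9.99°
9.99° ≤ 2α = 53.13°  →  valid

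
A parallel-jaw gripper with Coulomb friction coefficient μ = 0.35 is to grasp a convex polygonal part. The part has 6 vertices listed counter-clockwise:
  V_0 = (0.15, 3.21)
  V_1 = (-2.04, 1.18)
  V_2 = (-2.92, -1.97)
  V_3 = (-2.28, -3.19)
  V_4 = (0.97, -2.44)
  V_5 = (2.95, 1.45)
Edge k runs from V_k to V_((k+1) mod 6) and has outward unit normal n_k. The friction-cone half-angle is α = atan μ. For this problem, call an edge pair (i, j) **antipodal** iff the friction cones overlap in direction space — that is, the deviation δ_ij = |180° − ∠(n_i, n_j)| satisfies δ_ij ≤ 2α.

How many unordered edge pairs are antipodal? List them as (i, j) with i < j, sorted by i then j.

α = atan 0.35 = 19.29°;  2α = 38.58°
n_0 = (-0.6798, +0.7334)
n_1 = (-0.9631, +0.2691)
n_2 = (-0.8855, -0.4645)
n_3 = (+0.2249, -0.9744)
n_4 = (+0.8912, -0.4536)
n_5 = (+0.5322, +0.8466)
  (0,1): δ = 148.44°  ·
  (0,2): δ = 105.15°  ·
  (0,3): δ = 29.83°  ✓
  (0,4): δ = 20.20°  ✓
  (0,5): δ = 105.02°  ·
  (1,2): δ = 136.71°  ·
  (1,3): δ = 61.40°  ·
  (1,4): δ = 11.37°  ✓
  (1,5): δ = 73.46°  ·
  (2,3): δ = 104.69°  ·
  (2,4): δ = 54.66°  ·
  (2,5): δ = 30.17°  ✓
  (3,4): δ = 129.97°  ·
  (3,5): δ = 45.15°  ·
  (4,5): δ = 95.18°  ·
antipodal pairs: 4

count = 4; pairs: (0,3), (0,4), (1,4), (2,5)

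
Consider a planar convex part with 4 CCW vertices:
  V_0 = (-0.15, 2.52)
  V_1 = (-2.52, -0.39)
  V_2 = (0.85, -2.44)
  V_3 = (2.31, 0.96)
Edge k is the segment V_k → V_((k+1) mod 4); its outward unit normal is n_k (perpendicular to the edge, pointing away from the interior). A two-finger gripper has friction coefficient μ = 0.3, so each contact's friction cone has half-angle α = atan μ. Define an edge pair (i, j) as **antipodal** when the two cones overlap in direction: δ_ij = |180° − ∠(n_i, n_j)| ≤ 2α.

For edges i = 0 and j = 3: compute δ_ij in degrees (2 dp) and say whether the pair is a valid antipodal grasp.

δ = 96.78°, invalid

α = atan 0.3 = 16.70°;  2α = 33.40°
edge 0: e_0 = (-2.37, -2.91);  n_0 = (-0.7754, +0.6315)
edge 3: e_3 = (-2.46, +1.56);  n_3 = (+0.5355, +0.8445)
∠(n_0, n_3) = 83.22°
δ = |180° − 83.22°| = 96.78°
96.78° > 2α = 33.40°  →  invalid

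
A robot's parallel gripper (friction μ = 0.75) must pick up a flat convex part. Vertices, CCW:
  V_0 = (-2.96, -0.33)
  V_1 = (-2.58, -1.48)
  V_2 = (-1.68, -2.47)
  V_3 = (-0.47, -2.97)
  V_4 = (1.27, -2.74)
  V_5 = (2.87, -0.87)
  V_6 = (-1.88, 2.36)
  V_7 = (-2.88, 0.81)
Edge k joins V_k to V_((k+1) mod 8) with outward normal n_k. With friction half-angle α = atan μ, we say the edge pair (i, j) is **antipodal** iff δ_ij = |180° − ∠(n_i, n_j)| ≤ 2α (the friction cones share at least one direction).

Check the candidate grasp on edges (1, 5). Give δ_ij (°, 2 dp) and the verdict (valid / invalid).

α = atan 0.75 = 36.87°;  2α = 73.74°
edge 1: e_1 = (+0.90, -0.99);  n_1 = (-0.7399, -0.6727)
edge 5: e_5 = (-4.75, +3.23);  n_5 = (+0.5623, +0.8269)
∠(n_1, n_5) = 166.49°
δ = |180° − 166.49°| = 13.51°
13.51° ≤ 2α = 73.74°  →  valid

δ = 13.51°, valid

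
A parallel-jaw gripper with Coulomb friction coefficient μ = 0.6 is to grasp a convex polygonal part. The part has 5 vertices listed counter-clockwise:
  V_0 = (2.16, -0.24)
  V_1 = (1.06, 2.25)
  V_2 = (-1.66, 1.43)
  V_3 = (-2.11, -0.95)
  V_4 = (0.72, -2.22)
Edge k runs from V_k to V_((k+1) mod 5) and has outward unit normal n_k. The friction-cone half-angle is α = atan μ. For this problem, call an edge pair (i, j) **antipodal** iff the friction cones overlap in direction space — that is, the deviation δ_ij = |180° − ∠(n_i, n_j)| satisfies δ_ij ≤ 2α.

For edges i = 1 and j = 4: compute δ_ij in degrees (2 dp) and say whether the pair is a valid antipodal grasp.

α = atan 0.6 = 30.96°;  2α = 61.93°
edge 1: e_1 = (-2.72, -0.82);  n_1 = (-0.2886, +0.9574)
edge 4: e_4 = (+1.44, +1.98);  n_4 = (+0.8087, -0.5882)
∠(n_1, n_4) = 142.80°
δ = |180° − 142.80°| = 37.20°
37.20° ≤ 2α = 61.93°  →  valid

δ = 37.20°, valid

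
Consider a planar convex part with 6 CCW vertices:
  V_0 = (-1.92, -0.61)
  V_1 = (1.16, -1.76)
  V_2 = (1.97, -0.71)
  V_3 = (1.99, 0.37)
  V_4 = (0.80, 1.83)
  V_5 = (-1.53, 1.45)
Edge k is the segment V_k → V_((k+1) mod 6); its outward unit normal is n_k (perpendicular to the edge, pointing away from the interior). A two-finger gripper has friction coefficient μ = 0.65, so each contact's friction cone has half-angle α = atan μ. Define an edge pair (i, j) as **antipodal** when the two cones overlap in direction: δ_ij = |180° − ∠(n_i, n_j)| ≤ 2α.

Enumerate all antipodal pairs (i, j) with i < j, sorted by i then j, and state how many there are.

count = 6; pairs: (0,3), (0,4), (1,4), (1,5), (2,5), (3,5)

α = atan 0.65 = 33.02°;  2α = 66.05°
n_0 = (-0.3498, -0.9368)
n_1 = (+0.7918, -0.6108)
n_2 = (+0.9998, -0.0185)
n_3 = (+0.7751, +0.6318)
n_4 = (-0.1610, +0.9870)
n_5 = (-0.9825, +0.1860)
  (0,1): δ = 107.17°  ·
  (0,2): δ = 70.59°  ·
  (0,3): δ = 30.34°  ✓
  (0,4): δ = 29.74°  ✓
  (0,5): δ = 99.75°  ·
  (1,2): δ = 143.41°  ·
  (1,3): δ = 103.17°  ·
  (1,4): δ = 43.09°  ✓
  (1,5): δ = 26.93°  ✓
  (2,3): δ = 139.76°  ·
  (2,4): δ = 79.68°  ·
  (2,5): δ = 9.66°  ✓
  (3,4): δ = 119.92°  ·
  (3,5): δ = 49.90°  ✓
  (4,5): δ = 109.98°  ·
antipodal pairs: 6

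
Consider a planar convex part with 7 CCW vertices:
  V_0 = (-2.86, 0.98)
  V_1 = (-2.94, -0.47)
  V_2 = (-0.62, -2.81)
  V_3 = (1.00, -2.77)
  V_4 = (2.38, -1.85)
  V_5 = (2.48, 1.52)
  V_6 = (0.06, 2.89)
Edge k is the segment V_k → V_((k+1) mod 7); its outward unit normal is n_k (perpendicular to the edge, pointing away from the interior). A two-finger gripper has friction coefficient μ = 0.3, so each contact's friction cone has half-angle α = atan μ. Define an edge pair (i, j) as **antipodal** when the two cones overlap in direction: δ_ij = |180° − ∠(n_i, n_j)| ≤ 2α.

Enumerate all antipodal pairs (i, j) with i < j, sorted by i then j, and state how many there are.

α = atan 0.3 = 16.70°;  2α = 33.40°
n_0 = (-0.9985, +0.0551)
n_1 = (-0.7101, -0.7041)
n_2 = (+0.0247, -0.9997)
n_3 = (+0.5547, -0.8321)
n_4 = (+0.9996, -0.0297)
n_5 = (+0.4926, +0.8702)
n_6 = (-0.5474, +0.8369)
  (0,1): δ = 132.09°  ·
  (0,2): δ = 85.43°  ·
  (0,3): δ = 53.15°  ·
  (0,4): δ = 1.46°  ✓
  (0,5): δ = 63.64°  ·
  (0,6): δ = 126.35°  ·
  (1,2): δ = 133.34°  ·
  (1,3): δ = 101.06°  ·
  (1,4): δ = 46.45°  ·
  (1,5): δ = 15.73°  ✓
  (1,6): δ = 78.43°  ·
  (2,3): δ = 147.72°  ·
  (2,4): δ = 93.11°  ·
  (2,5): δ = 30.93°  ✓
  (2,6): δ = 31.77°  ✓
  (3,4): δ = 125.39°  ·
  (3,5): δ = 63.20°  ·
  (3,6): δ = 0.50°  ✓
  (4,5): δ = 117.82°  ·
  (4,6): δ = 55.11°  ·
  (5,6): δ = 117.30°  ·
antipodal pairs: 5

count = 5; pairs: (0,4), (1,5), (2,5), (2,6), (3,6)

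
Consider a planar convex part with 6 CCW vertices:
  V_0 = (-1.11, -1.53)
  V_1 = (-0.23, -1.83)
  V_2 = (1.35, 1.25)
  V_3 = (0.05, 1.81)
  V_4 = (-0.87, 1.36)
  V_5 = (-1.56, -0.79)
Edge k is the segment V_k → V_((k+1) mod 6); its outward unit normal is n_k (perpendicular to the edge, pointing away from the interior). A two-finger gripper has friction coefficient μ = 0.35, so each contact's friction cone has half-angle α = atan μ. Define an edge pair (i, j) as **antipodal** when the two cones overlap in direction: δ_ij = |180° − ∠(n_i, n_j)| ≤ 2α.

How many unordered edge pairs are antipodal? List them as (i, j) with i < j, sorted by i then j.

α = atan 0.35 = 19.29°;  2α = 38.58°
n_0 = (-0.3227, -0.9465)
n_1 = (+0.8898, -0.4564)
n_2 = (+0.3956, +0.9184)
n_3 = (-0.4394, +0.8983)
n_4 = (-0.9522, +0.3056)
n_5 = (-0.8544, -0.5196)
  (0,1): δ = 98.33°  ·
  (0,2): δ = 4.48°  ✓
  (0,3): δ = 44.89°  ·
  (0,4): δ = 91.03°  ·
  (0,5): δ = 140.13°  ·
  (1,2): δ = 86.15°  ·
  (1,3): δ = 36.78°  ✓
  (1,4): δ = 9.36°  ✓
  (1,5): δ = 58.46°  ·
  (2,3): δ = 130.63°  ·
  (2,4): δ = 84.49°  ·
  (2,5): δ = 35.39°  ✓
  (3,4): δ = 133.86°  ·
  (3,5): δ = 84.76°  ·
  (4,5): δ = 130.90°  ·
antipodal pairs: 4

count = 4; pairs: (0,2), (1,3), (1,4), (2,5)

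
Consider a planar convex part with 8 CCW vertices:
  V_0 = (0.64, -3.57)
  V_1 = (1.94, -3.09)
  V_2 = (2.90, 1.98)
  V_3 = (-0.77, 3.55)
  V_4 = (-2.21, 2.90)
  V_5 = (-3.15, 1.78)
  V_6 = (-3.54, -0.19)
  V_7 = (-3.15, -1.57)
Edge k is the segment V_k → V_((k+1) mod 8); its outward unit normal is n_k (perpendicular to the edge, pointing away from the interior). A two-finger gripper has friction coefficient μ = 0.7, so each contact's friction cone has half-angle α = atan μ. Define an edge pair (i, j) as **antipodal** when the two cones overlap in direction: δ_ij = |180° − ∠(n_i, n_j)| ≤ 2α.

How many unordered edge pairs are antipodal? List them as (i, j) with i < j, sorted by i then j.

count = 11; pairs: (0,2), (0,3), (0,4), (0,5), (1,3), (1,4), (1,5), (1,6), (2,6), (2,7), (3,7)

α = atan 0.7 = 34.99°;  2α = 69.98°
n_0 = (+0.3464, -0.9381)
n_1 = (+0.9825, -0.1860)
n_2 = (+0.3933, +0.9194)
n_3 = (-0.4114, +0.9114)
n_4 = (-0.7660, +0.6429)
n_5 = (-0.9810, +0.1942)
n_6 = (-0.9623, -0.2720)
n_7 = (-0.4667, -0.8844)
  (0,1): δ = 120.99°  ·
  (0,2): δ = 43.43°  ✓
  (0,3): δ = 4.03°  ✓
  (0,4): δ = 29.73°  ✓
  (0,5): δ = 58.54°  ✓
  (0,6): δ = 85.52°  ·
  (0,7): δ = 131.91°  ·
  (1,2): δ = 102.44°  ·
  (1,3): δ = 54.98°  ✓
  (1,4): δ = 29.28°  ✓
  (1,5): δ = 0.48°  ✓
  (1,6): δ = 26.50°  ✓
  (1,7): δ = 72.90°  ·
  (2,3): δ = 132.55°  ·
  (2,4): δ = 106.85°  ·
  (2,5): δ = 78.04°  ·
  (2,6): δ = 51.06°  ✓
  (2,7): δ = 4.66°  ✓
  (3,4): δ = 154.30°  ·
  (3,5): δ = 125.49°  ·
  (3,6): δ = 98.51°  ·
  (3,7): δ = 52.11°  ✓
  (4,5): δ = 151.19°  ·
  (4,6): δ = 124.21°  ·
  (4,7): δ = 77.81°  ·
  (5,6): δ = 153.02°  ·
  (5,7): δ = 106.62°  ·
  (6,7): δ = 133.60°  ·
antipodal pairs: 11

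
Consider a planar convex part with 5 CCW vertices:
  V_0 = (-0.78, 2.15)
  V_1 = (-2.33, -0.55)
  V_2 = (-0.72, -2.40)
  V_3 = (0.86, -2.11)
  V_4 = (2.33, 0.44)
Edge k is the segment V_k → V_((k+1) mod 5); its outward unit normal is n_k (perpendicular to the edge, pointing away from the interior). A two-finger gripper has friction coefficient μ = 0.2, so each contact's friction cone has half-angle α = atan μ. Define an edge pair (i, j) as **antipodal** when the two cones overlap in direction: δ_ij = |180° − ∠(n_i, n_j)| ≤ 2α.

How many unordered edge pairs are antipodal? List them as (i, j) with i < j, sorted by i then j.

α = atan 0.2 = 11.31°;  2α = 22.62°
n_0 = (-0.8673, +0.4979)
n_1 = (-0.7543, -0.6565)
n_2 = (+0.1805, -0.9836)
n_3 = (+0.8664, -0.4994)
n_4 = (+0.4818, +0.8763)
  (0,1): δ = 109.11°  ·
  (0,2): δ = 49.74°  ·
  (0,3): δ = 0.10°  ✓
  (0,4): δ = 91.06°  ·
  (1,2): δ = 120.63°  ·
  (1,3): δ = 70.99°  ·
  (1,4): δ = 20.16°  ✓
  (2,3): δ = 130.36°  ·
  (2,4): δ = 39.20°  ·
  (3,4): δ = 88.84°  ·
antipodal pairs: 2

count = 2; pairs: (0,3), (1,4)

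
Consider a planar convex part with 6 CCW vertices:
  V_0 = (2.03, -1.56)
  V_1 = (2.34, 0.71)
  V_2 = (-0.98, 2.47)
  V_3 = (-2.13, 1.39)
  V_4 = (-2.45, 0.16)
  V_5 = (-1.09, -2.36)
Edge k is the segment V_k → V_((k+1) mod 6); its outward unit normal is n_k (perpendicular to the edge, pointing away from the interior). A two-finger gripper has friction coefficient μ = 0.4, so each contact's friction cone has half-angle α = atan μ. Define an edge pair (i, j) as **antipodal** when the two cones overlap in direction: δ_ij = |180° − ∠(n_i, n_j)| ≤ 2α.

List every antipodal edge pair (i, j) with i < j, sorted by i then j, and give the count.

α = atan 0.4 = 21.80°;  2α = 43.60°
n_0 = (+0.9908, -0.1353)
n_1 = (+0.4684, +0.8835)
n_2 = (-0.6846, +0.7289)
n_3 = (-0.9678, +0.2518)
n_4 = (-0.8800, -0.4749)
n_5 = (+0.2484, -0.9687)
  (0,1): δ = 110.15°  ·
  (0,2): δ = 39.02°  ✓
  (0,3): δ = 6.81°  ✓
  (0,4): δ = 36.13°  ✓
  (0,5): δ = 112.16°  ·
  (1,2): δ = 108.87°  ·
  (1,3): δ = 76.65°  ·
  (1,4): δ = 33.72°  ✓
  (1,5): δ = 42.31°  ✓
  (2,3): δ = 147.79°  ·
  (2,4): δ = 104.85°  ·
  (2,5): δ = 28.82°  ✓
  (3,4): δ = 137.06°  ·
  (3,5): δ = 61.04°  ·
  (4,5): δ = 103.97°  ·
antipodal pairs: 6

count = 6; pairs: (0,2), (0,3), (0,4), (1,4), (1,5), (2,5)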